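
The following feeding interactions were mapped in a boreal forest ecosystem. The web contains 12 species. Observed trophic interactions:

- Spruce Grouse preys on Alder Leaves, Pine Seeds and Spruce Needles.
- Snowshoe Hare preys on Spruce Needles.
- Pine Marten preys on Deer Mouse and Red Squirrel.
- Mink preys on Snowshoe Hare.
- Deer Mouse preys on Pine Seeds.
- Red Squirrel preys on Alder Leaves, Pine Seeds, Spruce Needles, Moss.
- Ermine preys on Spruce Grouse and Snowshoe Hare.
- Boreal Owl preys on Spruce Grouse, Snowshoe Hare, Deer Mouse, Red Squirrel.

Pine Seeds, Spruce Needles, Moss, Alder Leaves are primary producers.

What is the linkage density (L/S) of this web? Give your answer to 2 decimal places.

L/S = 1.50

There are L = 18 links among S = 12 species.
L/S = 18/12 = 1.5000 ≈ 1.50.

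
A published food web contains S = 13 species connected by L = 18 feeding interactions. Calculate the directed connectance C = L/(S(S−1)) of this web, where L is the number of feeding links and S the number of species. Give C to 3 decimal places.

The web has S = 13 species and L = 18 feeding links.
C = L / (S(S−1)) = 18 / 156 = 0.1154 ≈ 0.115.

C = 0.115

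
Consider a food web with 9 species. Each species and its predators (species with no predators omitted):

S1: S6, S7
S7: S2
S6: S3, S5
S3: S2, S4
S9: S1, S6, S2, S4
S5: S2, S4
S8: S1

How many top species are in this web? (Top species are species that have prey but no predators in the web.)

2

Top species (has prey, but nothing eats it): S2, S4.
Count: 2.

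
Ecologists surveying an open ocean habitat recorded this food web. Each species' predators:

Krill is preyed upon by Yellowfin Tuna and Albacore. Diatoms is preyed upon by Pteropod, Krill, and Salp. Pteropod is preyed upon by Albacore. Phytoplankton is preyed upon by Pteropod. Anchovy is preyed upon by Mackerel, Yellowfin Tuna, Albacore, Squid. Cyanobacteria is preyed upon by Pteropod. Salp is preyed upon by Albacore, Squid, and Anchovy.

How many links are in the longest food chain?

One longest chain: Diatoms → Salp → Anchovy → Squid.
It has 4 species and 3 links.

3 links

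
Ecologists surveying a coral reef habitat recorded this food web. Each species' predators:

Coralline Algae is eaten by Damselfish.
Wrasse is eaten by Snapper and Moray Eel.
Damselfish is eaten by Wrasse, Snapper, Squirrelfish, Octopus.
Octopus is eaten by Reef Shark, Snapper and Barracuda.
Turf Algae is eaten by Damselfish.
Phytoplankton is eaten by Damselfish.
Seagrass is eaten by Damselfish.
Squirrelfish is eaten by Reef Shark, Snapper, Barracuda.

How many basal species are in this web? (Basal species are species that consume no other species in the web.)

4

Basal species (no prey listed): Turf Algae, Seagrass, Coralline Algae, Phytoplankton.
Count: 4.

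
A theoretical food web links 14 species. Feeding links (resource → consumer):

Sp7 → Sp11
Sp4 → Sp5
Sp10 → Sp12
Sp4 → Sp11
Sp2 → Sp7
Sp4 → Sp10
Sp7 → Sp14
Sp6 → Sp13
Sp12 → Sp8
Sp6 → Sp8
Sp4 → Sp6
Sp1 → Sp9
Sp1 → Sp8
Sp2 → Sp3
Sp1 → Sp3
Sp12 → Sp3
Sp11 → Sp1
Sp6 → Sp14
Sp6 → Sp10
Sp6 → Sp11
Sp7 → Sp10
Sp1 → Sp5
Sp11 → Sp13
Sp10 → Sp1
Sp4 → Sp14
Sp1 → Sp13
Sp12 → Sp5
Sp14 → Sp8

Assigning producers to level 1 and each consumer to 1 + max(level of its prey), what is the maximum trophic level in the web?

Producers (level 1): Sp4, Sp2.
Sp2 → Sp7 → Sp10 → Sp1 → Sp8 gives Sp8 level 5.
No species has a prey at level 5, so no species reaches level 6.

5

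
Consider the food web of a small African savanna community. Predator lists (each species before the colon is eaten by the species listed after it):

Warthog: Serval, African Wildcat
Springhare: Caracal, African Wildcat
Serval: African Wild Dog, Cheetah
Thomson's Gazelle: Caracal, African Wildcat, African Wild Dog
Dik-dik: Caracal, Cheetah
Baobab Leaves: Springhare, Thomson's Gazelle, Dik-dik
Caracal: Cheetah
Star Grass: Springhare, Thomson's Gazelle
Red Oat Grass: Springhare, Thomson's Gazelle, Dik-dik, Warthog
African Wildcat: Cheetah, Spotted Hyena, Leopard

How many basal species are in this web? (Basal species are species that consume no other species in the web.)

3

Basal species (no prey listed): Baobab Leaves, Red Oat Grass, Star Grass.
Count: 3.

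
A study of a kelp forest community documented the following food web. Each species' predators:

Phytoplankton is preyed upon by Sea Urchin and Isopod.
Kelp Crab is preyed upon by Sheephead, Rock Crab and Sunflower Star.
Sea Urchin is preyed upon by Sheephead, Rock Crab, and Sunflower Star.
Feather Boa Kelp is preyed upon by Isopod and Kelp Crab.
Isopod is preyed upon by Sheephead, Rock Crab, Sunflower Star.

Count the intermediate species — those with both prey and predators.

Intermediate species (has both prey and predators): Isopod, Sea Urchin, Kelp Crab.
Count: 3.

3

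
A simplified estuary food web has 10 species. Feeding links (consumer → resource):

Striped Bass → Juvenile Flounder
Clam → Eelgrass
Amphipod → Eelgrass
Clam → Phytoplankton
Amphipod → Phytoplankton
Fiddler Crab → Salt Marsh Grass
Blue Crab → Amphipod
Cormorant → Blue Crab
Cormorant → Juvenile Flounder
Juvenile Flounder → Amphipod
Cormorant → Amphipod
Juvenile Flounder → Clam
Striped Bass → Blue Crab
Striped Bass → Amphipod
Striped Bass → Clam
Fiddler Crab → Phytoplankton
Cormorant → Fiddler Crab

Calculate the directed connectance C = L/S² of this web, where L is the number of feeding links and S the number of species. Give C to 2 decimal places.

C = 0.17

The web has S = 10 species and L = 17 feeding links.
C = L / S² = 17 / 100 = 0.1700 ≈ 0.17.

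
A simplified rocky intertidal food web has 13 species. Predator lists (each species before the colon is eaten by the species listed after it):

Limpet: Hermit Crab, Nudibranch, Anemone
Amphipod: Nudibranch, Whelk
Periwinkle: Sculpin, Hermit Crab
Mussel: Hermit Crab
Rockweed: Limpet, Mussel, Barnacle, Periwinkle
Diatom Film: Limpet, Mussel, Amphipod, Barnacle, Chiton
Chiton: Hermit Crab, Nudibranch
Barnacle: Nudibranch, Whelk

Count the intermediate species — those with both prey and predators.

Intermediate species (has both prey and predators): Limpet, Mussel, Amphipod, Barnacle, Chiton, Periwinkle.
Count: 6.

6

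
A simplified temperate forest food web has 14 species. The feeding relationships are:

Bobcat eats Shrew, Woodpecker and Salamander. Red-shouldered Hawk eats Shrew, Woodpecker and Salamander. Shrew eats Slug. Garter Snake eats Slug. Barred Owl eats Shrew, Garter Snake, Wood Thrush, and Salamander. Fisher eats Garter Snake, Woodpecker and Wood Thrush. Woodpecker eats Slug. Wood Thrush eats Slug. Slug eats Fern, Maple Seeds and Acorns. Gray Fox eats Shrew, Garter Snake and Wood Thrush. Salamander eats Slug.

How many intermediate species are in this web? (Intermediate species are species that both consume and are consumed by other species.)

Intermediate species (has both prey and predators): Slug, Wood Thrush, Garter Snake, Shrew, Salamander, Woodpecker.
Count: 6.

6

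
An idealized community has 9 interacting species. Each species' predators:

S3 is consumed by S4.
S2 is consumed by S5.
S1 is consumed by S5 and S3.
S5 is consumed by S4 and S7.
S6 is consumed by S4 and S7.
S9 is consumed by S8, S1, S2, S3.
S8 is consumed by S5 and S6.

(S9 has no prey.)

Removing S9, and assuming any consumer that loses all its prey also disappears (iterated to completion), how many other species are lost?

Remove S9.
Round 1: S8 (all prey gone), S1 (all prey gone), S2 (all prey gone) → extinct.
Round 2: S3 (all prey gone), S6 (all prey gone), S5 (all prey gone) → extinct.
Round 3: S7 (all prey gone), S4 (all prey gone) → extinct.
No further losses. Total secondary extinctions: 8.

8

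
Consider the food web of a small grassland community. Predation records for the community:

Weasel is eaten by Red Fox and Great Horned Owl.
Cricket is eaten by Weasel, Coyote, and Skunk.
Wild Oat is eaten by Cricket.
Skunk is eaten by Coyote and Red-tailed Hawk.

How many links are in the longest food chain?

3 links

One longest chain: Wild Oat → Cricket → Skunk → Coyote.
It has 4 species and 3 links.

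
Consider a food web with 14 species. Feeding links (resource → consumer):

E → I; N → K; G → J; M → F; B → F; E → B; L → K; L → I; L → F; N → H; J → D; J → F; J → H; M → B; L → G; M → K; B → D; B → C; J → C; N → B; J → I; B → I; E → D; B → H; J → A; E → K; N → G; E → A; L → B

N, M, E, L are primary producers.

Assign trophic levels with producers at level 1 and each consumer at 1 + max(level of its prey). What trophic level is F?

N is a producer → level 1.
G eats N (level 1); other prey at levels: L 1 → level 2.
J eats G → level 3.
F eats J (level 3); other prey at levels: M 1, L 1, B 2 → level 4.

Trophic level 4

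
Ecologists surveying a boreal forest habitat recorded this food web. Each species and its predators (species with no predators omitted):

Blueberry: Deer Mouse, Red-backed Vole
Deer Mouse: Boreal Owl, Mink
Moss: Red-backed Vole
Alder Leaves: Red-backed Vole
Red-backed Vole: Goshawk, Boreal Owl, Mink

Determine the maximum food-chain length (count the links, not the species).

One longest chain: Moss → Red-backed Vole → Goshawk.
It has 3 species and 2 links.

2 links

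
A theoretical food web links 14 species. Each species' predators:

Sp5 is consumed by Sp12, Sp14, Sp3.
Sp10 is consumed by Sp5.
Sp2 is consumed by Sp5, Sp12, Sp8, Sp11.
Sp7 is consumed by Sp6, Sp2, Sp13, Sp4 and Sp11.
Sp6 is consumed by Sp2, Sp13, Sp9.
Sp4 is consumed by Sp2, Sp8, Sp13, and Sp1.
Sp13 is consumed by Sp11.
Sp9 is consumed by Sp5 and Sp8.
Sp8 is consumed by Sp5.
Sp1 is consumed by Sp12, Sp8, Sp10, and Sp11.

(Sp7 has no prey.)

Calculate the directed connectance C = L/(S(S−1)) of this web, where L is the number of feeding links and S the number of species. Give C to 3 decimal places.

C = 0.154

The web has S = 14 species and L = 28 feeding links.
C = L / (S(S−1)) = 28 / 182 = 0.1538 ≈ 0.154.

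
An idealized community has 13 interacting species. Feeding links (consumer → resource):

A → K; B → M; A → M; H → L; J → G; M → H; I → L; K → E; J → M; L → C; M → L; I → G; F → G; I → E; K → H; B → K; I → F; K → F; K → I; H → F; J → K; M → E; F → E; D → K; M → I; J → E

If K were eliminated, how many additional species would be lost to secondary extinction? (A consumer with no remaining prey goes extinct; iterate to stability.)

1

Remove K.
Round 1: D (all prey gone) → extinct.
No further losses. Total secondary extinctions: 1.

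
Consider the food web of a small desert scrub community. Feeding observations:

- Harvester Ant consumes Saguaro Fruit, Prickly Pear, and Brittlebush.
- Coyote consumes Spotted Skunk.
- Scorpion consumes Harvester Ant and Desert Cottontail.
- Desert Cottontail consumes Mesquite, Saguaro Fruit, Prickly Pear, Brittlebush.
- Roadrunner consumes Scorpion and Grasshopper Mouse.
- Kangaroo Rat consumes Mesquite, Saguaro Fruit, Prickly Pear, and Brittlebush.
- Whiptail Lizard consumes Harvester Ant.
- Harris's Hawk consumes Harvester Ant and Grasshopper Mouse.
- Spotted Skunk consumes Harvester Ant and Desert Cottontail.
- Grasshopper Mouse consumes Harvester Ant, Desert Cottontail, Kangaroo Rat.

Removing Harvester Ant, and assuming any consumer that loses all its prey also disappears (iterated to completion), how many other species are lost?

Remove Harvester Ant.
Round 1: Whiptail Lizard (all prey gone) → extinct.
No further losses. Total secondary extinctions: 1.

1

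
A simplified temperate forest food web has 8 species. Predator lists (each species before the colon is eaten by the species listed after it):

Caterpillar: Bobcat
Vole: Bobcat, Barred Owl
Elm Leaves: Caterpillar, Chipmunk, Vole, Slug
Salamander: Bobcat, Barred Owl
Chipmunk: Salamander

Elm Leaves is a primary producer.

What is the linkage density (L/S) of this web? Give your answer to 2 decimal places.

There are L = 10 links among S = 8 species.
L/S = 10/8 = 1.2500 ≈ 1.25.

L/S = 1.25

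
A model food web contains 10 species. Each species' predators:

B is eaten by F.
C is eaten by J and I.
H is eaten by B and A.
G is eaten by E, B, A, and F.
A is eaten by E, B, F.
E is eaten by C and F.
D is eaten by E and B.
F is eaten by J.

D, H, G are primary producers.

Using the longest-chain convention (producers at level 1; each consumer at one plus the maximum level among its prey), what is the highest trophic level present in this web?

5

Producers (level 1): D, H, G.
H → A → B → F → J gives J level 5.
No species has a prey at level 5, so no species reaches level 6.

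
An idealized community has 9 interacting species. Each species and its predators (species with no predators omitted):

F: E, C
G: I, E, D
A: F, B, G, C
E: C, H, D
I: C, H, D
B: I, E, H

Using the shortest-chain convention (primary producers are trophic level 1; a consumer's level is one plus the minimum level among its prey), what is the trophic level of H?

A is a producer → level 1.
B eats A → level 2.
H eats B → level 3.
No prey of H is below level 2, so 3 is the minimum.

Trophic level 3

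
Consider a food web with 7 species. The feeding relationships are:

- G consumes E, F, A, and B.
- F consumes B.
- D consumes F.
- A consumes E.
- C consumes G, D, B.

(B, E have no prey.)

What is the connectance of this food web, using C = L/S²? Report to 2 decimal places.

C = 0.20

The web has S = 7 species and L = 10 feeding links.
C = L / S² = 10 / 49 = 0.2041 ≈ 0.20.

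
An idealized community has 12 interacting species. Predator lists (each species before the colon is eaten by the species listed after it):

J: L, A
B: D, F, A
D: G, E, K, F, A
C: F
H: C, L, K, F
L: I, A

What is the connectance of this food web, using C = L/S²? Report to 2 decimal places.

C = 0.12

The web has S = 12 species and L = 17 feeding links.
C = L / S² = 17 / 144 = 0.1181 ≈ 0.12.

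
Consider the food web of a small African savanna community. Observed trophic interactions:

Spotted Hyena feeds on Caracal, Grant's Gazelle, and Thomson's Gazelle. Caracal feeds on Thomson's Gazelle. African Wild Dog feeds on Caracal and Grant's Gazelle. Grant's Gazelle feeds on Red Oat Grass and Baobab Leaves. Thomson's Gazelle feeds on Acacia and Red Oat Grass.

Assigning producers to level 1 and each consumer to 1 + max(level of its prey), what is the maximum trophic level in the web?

4

Producers (level 1): Baobab Leaves, Acacia, Red Oat Grass.
Acacia → Thomson's Gazelle → Caracal → Spotted Hyena gives Spotted Hyena level 4.
No species has a prey at level 4, so no species reaches level 5.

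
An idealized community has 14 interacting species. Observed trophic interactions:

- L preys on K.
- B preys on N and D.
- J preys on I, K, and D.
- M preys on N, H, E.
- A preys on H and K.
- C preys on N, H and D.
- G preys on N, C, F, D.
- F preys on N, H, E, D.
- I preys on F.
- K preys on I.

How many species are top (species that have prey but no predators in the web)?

6

Top species (has prey, but nothing eats it): M, B, G, J, L, A.
Count: 6.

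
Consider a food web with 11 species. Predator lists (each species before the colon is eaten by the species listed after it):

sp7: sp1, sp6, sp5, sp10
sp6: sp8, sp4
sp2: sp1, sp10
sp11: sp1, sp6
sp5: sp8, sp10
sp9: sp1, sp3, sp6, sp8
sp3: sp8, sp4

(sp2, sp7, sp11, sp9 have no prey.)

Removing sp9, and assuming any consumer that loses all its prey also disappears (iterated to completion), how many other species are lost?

Remove sp9.
Round 1: sp3 (all prey gone) → extinct.
No further losses. Total secondary extinctions: 1.

1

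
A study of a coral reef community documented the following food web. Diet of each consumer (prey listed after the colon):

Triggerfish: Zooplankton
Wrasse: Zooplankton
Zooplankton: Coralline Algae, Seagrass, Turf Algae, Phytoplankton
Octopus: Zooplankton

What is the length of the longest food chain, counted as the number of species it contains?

One longest chain: Coralline Algae → Zooplankton → Wrasse.
It has 3 species and 2 links.

3 species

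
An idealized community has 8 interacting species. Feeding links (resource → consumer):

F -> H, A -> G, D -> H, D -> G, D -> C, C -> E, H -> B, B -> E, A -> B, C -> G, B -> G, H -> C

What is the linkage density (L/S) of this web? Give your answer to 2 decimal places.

L/S = 1.50

There are L = 12 links among S = 8 species.
L/S = 12/8 = 1.5000 ≈ 1.50.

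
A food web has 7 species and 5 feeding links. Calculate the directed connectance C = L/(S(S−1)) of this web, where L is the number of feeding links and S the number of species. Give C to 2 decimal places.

The web has S = 7 species and L = 5 feeding links.
C = L / (S(S−1)) = 5 / 42 = 0.1190 ≈ 0.12.

C = 0.12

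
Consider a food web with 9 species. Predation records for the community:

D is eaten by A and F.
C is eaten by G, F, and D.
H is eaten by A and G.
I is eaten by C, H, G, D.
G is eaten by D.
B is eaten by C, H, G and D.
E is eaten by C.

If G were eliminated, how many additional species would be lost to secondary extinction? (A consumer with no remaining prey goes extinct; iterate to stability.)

0

Remove G.
Every predator of it retains at least one other prey: D still has I, B, C.
No consumer loses all prey, so no secondary extinctions occur.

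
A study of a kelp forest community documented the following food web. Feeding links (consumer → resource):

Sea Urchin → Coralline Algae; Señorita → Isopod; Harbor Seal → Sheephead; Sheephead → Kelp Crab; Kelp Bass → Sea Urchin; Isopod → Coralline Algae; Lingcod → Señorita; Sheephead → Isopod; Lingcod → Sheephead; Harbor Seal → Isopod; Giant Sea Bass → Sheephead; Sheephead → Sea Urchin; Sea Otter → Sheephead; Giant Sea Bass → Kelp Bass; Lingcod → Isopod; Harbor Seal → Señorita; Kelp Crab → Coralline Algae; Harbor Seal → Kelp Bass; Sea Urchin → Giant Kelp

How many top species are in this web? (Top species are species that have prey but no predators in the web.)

4

Top species (has prey, but nothing eats it): Lingcod, Sea Otter, Giant Sea Bass, Harbor Seal.
Count: 4.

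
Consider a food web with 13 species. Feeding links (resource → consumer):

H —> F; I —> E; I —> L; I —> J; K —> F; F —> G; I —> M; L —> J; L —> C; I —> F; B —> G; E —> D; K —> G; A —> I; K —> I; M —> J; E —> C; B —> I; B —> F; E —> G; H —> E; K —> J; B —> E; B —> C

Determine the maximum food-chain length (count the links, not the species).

One longest chain: B → I → L → J.
It has 4 species and 3 links.

3 links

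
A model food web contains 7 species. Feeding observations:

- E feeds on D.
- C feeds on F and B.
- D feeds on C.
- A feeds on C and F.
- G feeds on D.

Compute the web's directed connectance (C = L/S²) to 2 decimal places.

The web has S = 7 species and L = 7 feeding links.
C = L / S² = 7 / 49 = 0.1429 ≈ 0.14.

C = 0.14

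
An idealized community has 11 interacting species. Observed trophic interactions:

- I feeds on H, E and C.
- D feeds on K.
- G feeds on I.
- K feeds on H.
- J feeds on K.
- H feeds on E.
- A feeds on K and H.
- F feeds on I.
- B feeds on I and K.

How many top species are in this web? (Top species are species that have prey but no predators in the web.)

Top species (has prey, but nothing eats it): B, F, D, A, J, G.
Count: 6.

6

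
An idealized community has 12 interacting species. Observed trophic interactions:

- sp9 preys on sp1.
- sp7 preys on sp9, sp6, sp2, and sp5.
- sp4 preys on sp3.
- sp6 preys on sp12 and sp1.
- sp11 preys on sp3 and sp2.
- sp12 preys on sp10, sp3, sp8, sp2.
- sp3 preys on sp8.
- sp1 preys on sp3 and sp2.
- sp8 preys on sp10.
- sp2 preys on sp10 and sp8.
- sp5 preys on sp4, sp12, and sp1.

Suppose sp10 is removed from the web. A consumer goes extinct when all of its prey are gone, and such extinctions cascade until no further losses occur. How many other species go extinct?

Remove sp10.
Round 1: sp8 (all prey gone) → extinct.
Round 2: sp2 (all prey gone), sp3 (all prey gone) → extinct.
Round 3: sp4 (all prey gone), sp1 (all prey gone), sp12 (all prey gone), sp11 (all prey gone) → extinct.
Round 4: sp9 (all prey gone), sp6 (all prey gone), sp5 (all prey gone) → extinct.
Round 5: sp7 (all prey gone) → extinct.
No further losses. Total secondary extinctions: 11.

11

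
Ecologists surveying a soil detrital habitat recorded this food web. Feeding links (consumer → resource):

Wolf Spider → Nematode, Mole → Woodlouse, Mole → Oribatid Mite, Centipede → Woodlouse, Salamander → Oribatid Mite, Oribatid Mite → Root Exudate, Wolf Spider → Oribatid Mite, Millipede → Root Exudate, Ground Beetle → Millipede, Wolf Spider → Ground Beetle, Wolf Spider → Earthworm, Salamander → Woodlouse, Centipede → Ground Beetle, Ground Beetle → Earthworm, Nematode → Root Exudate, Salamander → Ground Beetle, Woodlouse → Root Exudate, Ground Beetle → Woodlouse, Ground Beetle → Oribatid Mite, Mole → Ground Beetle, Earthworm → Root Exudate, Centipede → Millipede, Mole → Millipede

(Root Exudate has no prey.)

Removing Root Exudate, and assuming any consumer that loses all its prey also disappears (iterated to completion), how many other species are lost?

10

Remove Root Exudate.
Round 1: Earthworm (all prey gone), Woodlouse (all prey gone), Millipede (all prey gone), Oribatid Mite (all prey gone), Nematode (all prey gone) → extinct.
Round 2: Ground Beetle (all prey gone) → extinct.
Round 3: Centipede (all prey gone), Wolf Spider (all prey gone), Salamander (all prey gone), Mole (all prey gone) → extinct.
No further losses. Total secondary extinctions: 10.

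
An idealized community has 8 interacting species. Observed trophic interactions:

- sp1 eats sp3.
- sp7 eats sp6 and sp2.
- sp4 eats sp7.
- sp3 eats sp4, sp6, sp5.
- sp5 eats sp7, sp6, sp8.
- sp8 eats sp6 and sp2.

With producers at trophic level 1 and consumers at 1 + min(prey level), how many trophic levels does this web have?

Producers (level 1): sp6, sp2.
Following each consumer down to its lowest-level prey: sp6 → sp3 → sp1 (levels 1 through 3).
All prey of sp1 (sp3 2) are at level 2 or above, so sp1 is at level 1 + 2 = 3.
Every consumer has at least one prey at level 2 or below, so none exceeds level 3.

3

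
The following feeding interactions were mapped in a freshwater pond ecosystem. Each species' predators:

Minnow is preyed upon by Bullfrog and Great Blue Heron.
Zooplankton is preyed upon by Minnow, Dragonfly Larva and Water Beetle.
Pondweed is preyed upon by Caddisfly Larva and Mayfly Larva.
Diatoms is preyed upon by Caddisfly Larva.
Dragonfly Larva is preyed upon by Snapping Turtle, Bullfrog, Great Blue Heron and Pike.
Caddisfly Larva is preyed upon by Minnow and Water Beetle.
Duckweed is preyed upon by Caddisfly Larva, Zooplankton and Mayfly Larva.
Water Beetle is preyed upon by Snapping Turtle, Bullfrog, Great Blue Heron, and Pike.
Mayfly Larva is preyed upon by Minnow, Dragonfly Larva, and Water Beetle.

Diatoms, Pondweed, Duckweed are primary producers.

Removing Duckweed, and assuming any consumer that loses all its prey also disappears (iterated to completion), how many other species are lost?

1

Remove Duckweed.
Round 1: Zooplankton (all prey gone) → extinct.
No further losses. Total secondary extinctions: 1.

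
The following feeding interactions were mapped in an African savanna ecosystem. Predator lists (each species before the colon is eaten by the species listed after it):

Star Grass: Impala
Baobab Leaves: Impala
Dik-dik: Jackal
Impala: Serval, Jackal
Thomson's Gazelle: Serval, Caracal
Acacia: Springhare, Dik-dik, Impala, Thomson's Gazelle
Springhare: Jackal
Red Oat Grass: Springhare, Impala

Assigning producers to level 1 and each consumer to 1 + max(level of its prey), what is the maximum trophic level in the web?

Producers (level 1): Star Grass, Acacia, Baobab Leaves, Red Oat Grass.
Star Grass → Impala → Serval gives Serval level 3.
No species has a prey at level 3, so no species reaches level 4.

3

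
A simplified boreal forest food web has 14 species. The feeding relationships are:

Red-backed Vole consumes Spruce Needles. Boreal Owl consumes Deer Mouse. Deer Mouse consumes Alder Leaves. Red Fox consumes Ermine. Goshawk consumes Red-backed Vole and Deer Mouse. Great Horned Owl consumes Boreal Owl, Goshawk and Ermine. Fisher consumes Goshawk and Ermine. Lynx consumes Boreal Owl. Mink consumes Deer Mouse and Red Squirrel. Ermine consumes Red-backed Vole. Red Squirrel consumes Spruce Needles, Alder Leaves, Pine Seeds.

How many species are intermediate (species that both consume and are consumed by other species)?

6

Intermediate species (has both prey and predators): Red-backed Vole, Red Squirrel, Deer Mouse, Ermine, Goshawk, Boreal Owl.
Count: 6.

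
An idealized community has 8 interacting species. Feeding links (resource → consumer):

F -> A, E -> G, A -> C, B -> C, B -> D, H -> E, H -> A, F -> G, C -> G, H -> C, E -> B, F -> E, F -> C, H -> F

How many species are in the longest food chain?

6 species

One longest chain: H → F → E → B → C → G.
It has 6 species and 5 links.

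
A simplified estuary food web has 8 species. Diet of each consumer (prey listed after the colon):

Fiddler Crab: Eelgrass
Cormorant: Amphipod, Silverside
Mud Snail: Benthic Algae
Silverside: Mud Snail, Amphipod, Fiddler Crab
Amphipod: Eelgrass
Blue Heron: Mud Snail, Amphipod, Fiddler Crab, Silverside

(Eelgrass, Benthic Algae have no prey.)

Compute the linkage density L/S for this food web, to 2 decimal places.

There are L = 12 links among S = 8 species.
L/S = 12/8 = 1.5000 ≈ 1.50.

L/S = 1.50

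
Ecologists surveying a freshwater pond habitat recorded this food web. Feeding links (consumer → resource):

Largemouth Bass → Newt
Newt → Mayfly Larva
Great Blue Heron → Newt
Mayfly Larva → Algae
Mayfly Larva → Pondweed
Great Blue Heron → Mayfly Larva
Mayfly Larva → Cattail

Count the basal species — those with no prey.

Basal species (no prey listed): Algae, Pondweed, Cattail.
Count: 3.

3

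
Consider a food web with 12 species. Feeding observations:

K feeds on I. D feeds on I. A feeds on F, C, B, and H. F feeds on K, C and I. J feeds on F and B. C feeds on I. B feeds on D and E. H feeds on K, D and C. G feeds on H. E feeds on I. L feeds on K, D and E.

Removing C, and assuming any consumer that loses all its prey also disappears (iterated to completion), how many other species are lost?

0

Remove C.
Every predator of it retains at least one other prey: F still has I, K; H still has D, K; A still has B, F, H.
No consumer loses all prey, so no secondary extinctions occur.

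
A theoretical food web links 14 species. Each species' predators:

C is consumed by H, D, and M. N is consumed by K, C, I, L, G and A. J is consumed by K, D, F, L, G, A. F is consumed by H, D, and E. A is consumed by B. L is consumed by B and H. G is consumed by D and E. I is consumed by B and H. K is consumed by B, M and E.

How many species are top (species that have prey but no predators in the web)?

5

Top species (has prey, but nothing eats it): E, D, B, H, M.
Count: 5.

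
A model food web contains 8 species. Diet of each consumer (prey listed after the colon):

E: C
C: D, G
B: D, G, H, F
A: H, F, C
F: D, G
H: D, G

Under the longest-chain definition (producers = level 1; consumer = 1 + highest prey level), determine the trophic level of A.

Trophic level 3

D is a producer → level 1.
H eats D (level 1); other prey at levels: G 1 → level 2.
A eats H (level 2); other prey at levels: F 2, C 2 → level 3.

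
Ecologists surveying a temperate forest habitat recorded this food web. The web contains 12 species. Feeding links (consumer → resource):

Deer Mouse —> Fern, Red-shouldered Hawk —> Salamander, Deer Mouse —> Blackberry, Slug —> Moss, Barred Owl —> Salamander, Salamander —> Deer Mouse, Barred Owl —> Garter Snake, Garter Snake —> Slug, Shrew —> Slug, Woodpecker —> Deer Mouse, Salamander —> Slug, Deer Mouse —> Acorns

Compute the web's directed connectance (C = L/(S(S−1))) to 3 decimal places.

C = 0.091

The web has S = 12 species and L = 12 feeding links.
C = L / (S(S−1)) = 12 / 132 = 0.0909 ≈ 0.091.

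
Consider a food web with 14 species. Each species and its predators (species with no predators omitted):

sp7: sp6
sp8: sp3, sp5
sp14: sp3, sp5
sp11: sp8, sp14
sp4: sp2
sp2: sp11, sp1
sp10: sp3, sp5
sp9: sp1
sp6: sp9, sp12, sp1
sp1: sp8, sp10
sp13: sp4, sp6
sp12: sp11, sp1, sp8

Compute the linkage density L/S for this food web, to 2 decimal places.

L/S = 1.64

There are L = 23 links among S = 14 species.
L/S = 23/14 = 1.6429 ≈ 1.64.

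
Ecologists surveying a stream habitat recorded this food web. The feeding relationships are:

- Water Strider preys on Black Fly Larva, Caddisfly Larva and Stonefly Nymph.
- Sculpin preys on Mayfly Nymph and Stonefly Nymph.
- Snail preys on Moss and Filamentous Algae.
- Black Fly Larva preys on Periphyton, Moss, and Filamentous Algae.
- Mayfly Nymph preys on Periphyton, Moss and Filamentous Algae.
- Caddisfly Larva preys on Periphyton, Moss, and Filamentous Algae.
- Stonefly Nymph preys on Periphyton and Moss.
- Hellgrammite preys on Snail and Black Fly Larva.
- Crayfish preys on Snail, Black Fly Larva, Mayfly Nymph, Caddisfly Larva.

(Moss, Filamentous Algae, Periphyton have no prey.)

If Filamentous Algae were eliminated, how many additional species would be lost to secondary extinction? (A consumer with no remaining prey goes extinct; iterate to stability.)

0

Remove Filamentous Algae.
Every predator of it retains at least one other prey: Caddisfly Larva still has Moss, Periphyton; Black Fly Larva still has Moss, Periphyton; Snail still has Moss; Mayfly Nymph still has Moss, Periphyton.
No consumer loses all prey, so no secondary extinctions occur.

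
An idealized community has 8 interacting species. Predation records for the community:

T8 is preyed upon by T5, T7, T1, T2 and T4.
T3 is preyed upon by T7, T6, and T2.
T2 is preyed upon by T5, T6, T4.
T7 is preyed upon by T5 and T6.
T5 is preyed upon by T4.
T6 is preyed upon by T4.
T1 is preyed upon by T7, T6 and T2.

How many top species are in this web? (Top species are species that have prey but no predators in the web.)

Top species (has prey, but nothing eats it): T4.
Count: 1.

1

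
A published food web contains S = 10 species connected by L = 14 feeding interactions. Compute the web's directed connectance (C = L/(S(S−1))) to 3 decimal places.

The web has S = 10 species and L = 14 feeding links.
C = L / (S(S−1)) = 14 / 90 = 0.1556 ≈ 0.156.

C = 0.156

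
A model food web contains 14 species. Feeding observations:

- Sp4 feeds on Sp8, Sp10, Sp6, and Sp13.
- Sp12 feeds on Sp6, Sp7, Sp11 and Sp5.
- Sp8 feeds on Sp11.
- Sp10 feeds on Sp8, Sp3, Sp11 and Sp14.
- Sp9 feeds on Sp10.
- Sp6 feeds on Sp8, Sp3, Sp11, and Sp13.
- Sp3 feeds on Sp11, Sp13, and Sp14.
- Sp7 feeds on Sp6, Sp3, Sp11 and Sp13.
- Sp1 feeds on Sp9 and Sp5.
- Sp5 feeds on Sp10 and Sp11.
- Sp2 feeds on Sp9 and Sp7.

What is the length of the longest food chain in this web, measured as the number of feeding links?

4 links

One longest chain: Sp13 → Sp3 → Sp10 → Sp9 → Sp1.
It has 5 species and 4 links.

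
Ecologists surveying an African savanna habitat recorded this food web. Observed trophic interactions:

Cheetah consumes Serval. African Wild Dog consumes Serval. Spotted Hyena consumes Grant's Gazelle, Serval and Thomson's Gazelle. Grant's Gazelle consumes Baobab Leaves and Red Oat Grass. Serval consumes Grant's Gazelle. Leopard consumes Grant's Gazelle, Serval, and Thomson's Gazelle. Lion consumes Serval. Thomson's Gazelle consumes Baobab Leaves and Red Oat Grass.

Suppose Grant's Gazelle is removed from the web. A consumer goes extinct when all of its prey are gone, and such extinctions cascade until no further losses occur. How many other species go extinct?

4

Remove Grant's Gazelle.
Round 1: Serval (all prey gone) → extinct.
Round 2: Cheetah (all prey gone), Lion (all prey gone), African Wild Dog (all prey gone) → extinct.
No further losses. Total secondary extinctions: 4.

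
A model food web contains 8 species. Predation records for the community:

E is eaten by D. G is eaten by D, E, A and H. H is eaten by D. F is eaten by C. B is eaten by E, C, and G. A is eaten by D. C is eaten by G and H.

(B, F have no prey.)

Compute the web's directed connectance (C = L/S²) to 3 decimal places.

The web has S = 8 species and L = 13 feeding links.
C = L / S² = 13 / 64 = 0.2031 ≈ 0.203.

C = 0.203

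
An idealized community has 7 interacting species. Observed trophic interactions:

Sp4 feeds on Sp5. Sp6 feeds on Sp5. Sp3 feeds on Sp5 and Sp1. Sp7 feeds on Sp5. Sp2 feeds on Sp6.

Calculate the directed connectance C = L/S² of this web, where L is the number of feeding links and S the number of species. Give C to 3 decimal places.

C = 0.122

The web has S = 7 species and L = 6 feeding links.
C = L / S² = 6 / 49 = 0.1224 ≈ 0.122.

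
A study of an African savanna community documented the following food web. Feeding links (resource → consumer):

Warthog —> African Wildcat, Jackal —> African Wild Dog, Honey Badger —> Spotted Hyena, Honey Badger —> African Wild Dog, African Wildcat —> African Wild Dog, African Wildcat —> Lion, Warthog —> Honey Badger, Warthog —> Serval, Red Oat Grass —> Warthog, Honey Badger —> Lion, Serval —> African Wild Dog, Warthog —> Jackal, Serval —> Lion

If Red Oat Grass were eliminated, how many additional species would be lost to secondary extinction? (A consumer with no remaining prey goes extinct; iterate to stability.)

Remove Red Oat Grass.
Round 1: Warthog (all prey gone) → extinct.
Round 2: Jackal (all prey gone), African Wildcat (all prey gone), Honey Badger (all prey gone), Serval (all prey gone) → extinct.
Round 3: Lion (all prey gone), African Wild Dog (all prey gone), Spotted Hyena (all prey gone) → extinct.
No further losses. Total secondary extinctions: 8.

8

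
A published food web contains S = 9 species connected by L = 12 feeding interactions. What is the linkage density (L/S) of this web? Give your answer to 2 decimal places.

There are L = 12 links among S = 9 species.
L/S = 12/9 = 1.3333 ≈ 1.33.

L/S = 1.33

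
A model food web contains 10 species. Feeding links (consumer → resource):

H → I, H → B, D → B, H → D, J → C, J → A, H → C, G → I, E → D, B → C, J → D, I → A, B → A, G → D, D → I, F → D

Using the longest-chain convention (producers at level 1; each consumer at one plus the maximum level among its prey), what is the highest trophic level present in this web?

4

Producers (level 1): A, C.
A → I → D → G gives G level 4.
No species has a prey at level 4, so no species reaches level 5.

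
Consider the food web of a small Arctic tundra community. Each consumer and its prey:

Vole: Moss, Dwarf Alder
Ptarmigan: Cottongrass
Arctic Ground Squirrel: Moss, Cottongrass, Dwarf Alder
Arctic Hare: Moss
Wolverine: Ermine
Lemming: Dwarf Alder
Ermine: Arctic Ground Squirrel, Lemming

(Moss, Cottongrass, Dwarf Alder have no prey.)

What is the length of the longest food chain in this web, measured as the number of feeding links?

3 links

One longest chain: Moss → Arctic Ground Squirrel → Ermine → Wolverine.
It has 4 species and 3 links.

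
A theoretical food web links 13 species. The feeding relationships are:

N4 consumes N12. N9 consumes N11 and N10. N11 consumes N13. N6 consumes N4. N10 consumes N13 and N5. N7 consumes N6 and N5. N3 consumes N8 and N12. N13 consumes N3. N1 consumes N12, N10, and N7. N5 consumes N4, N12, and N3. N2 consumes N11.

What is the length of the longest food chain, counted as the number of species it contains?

One longest chain: N8 → N3 → N13 → N11 → N2.
It has 5 species and 4 links.

5 species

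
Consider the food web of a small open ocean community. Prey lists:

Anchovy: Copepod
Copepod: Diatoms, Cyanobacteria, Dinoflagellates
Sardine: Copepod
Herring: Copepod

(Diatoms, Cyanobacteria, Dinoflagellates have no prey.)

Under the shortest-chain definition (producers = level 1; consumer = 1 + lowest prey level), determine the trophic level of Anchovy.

Trophic level 3

Diatoms is a producer → level 1.
Copepod eats Diatoms → level 2.
Anchovy eats Copepod → level 3.
No prey of Anchovy is below level 2, so 3 is the minimum.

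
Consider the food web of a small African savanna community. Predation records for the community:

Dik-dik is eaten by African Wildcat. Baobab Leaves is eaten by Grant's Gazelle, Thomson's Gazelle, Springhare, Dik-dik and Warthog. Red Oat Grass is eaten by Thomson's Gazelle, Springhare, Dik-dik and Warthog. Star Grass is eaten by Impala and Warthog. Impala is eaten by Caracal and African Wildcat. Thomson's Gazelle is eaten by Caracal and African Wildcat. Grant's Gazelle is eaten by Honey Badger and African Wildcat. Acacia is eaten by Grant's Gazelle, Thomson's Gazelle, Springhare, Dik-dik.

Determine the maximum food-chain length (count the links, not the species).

2 links

One longest chain: Star Grass → Impala → Caracal.
It has 3 species and 2 links.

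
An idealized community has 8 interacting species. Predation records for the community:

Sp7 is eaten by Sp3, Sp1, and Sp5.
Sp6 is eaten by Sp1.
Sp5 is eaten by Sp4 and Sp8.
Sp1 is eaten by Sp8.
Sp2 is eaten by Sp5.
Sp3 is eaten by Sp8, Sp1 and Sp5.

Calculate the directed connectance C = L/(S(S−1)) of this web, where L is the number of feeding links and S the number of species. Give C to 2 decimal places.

The web has S = 8 species and L = 11 feeding links.
C = L / (S(S−1)) = 11 / 56 = 0.1964 ≈ 0.20.

C = 0.20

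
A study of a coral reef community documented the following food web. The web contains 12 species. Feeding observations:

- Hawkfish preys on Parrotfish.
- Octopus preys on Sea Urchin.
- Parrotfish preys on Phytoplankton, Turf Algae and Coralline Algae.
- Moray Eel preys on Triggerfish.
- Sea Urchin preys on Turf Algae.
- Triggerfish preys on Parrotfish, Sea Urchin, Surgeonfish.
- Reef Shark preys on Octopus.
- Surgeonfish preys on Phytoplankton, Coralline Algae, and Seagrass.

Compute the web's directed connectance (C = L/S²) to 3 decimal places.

C = 0.097

The web has S = 12 species and L = 14 feeding links.
C = L / S² = 14 / 144 = 0.0972 ≈ 0.097.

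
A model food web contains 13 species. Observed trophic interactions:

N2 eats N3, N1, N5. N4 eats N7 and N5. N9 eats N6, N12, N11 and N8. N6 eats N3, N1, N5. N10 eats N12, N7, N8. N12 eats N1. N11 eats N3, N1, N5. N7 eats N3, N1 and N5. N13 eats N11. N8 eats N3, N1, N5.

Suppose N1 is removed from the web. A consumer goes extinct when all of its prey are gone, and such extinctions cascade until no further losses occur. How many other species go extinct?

Remove N1.
Round 1: N12 (all prey gone) → extinct.
No further losses. Total secondary extinctions: 1.

1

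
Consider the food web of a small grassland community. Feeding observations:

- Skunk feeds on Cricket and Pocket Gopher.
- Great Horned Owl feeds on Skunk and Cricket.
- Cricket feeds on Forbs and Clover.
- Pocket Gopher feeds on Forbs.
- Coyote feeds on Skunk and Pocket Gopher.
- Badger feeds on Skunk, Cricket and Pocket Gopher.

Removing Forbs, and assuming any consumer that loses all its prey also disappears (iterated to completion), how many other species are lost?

Remove Forbs.
Round 1: Pocket Gopher (all prey gone) → extinct.
No further losses. Total secondary extinctions: 1.

1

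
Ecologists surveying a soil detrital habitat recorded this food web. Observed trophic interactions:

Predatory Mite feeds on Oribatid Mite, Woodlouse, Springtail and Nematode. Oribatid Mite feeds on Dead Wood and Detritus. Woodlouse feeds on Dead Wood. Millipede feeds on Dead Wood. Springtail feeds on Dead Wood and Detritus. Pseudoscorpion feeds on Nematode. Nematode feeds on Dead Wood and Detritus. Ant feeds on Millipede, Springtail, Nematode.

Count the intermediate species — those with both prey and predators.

Intermediate species (has both prey and predators): Springtail, Oribatid Mite, Millipede, Nematode, Woodlouse.
Count: 5.

5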